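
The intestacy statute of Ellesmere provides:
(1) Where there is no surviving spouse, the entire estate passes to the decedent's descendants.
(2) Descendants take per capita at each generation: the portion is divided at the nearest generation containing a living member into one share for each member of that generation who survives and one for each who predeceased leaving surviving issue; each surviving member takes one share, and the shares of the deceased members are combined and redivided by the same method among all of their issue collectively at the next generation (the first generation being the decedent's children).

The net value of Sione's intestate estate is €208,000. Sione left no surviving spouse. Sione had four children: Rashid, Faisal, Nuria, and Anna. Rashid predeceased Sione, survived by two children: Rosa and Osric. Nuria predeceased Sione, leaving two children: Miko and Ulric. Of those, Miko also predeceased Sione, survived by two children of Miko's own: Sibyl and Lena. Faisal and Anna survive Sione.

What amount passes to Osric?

The entire €208,000 passes to the descendants.
That amount (€208,000) is divided at the children's generation into 4 shares of €52,000. Faisal and Anna each take €52,000. The 2 shares of the deceased (Rashid and Nuria) are combined into a pool of €104,000.
That pool (€104,000) is divided at the grandchildren's generation into 4 shares of €26,000. Rosa, Osric, and Ulric each take €26,000. The remaining share for the deceased Miko (€26,000) is carried to the next generation.
That pool (€26,000) is divided at the great-grandchildren's generation equally among Sibyl and Lena: €13,000 each.

Osric receives €26,000.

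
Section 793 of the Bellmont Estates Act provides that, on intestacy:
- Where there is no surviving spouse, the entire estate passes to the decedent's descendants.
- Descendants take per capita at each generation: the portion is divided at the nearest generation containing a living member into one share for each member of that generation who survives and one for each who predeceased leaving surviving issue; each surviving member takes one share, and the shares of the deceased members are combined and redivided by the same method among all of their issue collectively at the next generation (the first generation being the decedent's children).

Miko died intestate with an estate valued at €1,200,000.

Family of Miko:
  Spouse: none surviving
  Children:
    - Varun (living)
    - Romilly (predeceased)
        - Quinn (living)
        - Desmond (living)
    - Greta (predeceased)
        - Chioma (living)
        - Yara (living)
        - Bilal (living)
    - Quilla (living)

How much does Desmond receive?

Desmond receives €120,000.

The entire €1,200,000 passes to the descendants.
That amount (€1,200,000) is divided at the children's generation into 4 shares of €300,000. Varun and Quilla each take €300,000. The 2 shares of the deceased (Romilly and Greta) are combined into a pool of €600,000.
That pool (€600,000) is divided at the grandchildren's generation equally among Quinn, Desmond, Chioma, Yara, and Bilal: €120,000 each.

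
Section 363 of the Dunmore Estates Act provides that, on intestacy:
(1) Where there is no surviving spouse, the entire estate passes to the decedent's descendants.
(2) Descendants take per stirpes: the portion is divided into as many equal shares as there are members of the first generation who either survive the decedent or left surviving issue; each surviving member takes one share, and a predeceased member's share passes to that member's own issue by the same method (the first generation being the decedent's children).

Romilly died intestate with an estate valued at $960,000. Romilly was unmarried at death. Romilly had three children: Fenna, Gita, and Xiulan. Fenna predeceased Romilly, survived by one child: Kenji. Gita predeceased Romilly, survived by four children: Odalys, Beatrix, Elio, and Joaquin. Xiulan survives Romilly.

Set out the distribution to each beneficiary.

Kenji: $320,000; Odalys: $80,000; Beatrix: $80,000; Elio: $80,000; Joaquin: $80,000; Xiulan: $320,000

The entire $960,000 passes to the descendants.
That amount ($960,000) is divided into 3 shares of $320,000: Xiulan takes $320,000; Fenna's $320,000 share passes to Fenna's issue; Gita's $320,000 share passes to Gita's issue.
Fenna's share ($320,000) passes entirely to Kenji.
Gita's share ($320,000) is divided into 4 shares of $80,000: Odalys, Beatrix, Elio, and Joaquin each take $80,000.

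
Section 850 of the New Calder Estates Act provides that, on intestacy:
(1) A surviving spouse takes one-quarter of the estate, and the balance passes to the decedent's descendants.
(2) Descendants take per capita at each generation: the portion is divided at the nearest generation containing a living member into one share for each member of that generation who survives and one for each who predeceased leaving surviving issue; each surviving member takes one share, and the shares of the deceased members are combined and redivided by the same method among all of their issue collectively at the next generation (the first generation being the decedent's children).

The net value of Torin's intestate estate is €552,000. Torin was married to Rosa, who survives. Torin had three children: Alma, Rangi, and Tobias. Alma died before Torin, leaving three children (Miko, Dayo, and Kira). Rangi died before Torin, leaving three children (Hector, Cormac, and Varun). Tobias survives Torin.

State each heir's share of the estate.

Rosa takes one-quarter of €552,000 = €138,000. The remaining €414,000 passes to the descendants.
The descendants' portion (€414,000) is divided at the children's generation into 3 shares of €138,000. Tobias takes €138,000. The 2 shares of the deceased (Alma and Rangi) are combined into a pool of €276,000.
That pool (€276,000) is divided at the grandchildren's generation equally among Miko, Dayo, Kira, Hector, Cormac, and Varun: €46,000 each.

Rosa: €138,000; Miko: €46,000; Dayo: €46,000; Kira: €46,000; Hector: €46,000; Cormac: €46,000; Varun: €46,000; Tobias: €138,000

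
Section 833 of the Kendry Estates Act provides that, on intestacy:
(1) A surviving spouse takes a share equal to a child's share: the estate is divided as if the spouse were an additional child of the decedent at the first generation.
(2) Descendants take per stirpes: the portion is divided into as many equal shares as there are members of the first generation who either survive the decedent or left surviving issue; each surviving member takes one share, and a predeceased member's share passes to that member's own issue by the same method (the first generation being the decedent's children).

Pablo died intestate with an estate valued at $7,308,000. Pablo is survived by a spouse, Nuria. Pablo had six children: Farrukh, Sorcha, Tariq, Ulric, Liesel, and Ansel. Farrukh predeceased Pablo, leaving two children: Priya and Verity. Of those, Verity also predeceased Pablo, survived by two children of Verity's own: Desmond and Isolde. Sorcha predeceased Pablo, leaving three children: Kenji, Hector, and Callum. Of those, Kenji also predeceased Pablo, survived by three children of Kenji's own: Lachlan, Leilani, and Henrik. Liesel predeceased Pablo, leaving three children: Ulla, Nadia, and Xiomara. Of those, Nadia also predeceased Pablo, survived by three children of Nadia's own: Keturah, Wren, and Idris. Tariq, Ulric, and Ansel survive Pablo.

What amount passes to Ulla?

Ulla receives $348,000.

The spouse counts as an additional share at the children's level, so there are 7 primary shares of $1,044,000. Nuria takes one such share ($1,044,000).
The children's combined portion ($6,264,000) is divided into 6 shares of $1,044,000: Tariq, Ulric, and Ansel each take $1,044,000; Farrukh's $1,044,000 share passes to Farrukh's issue; Sorcha's $1,044,000 share passes to Sorcha's issue; Liesel's $1,044,000 share passes to Liesel's issue.
Farrukh's share ($1,044,000) is divided into 2 shares of $522,000: Priya takes $522,000; Verity's $522,000 share passes to Verity's issue.
Verity's share ($522,000) is divided into 2 shares of $261,000: Desmond and Isolde each take $261,000.
Sorcha's share ($1,044,000) is divided into 3 shares of $348,000: Hector and Callum each take $348,000; Kenji's $348,000 share passes to Kenji's issue.
Kenji's share ($348,000) is divided into 3 shares of $116,000: Lachlan, Leilani, and Henrik each take $116,000.
Liesel's share ($1,044,000) is divided into 3 shares of $348,000: Ulla and Xiomara each take $348,000; Nadia's $348,000 share passes to Nadia's issue.
Nadia's share ($348,000) is divided into 3 shares of $116,000: Keturah, Wren, and Idris each take $116,000.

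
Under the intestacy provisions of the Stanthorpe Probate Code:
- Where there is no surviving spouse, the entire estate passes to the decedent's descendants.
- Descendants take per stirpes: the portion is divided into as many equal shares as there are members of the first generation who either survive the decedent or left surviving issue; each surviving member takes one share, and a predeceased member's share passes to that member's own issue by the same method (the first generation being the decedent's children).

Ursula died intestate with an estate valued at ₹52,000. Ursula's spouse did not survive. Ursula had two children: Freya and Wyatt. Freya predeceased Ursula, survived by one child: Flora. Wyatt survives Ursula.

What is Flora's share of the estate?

The entire ₹52,000 passes to the descendants.
That amount (₹52,000) is divided into 2 shares of ₹26,000: Wyatt takes ₹26,000; Freya's ₹26,000 share passes to Freya's issue.
Freya's share (₹26,000) passes entirely to Flora.

Flora receives ₹26,000.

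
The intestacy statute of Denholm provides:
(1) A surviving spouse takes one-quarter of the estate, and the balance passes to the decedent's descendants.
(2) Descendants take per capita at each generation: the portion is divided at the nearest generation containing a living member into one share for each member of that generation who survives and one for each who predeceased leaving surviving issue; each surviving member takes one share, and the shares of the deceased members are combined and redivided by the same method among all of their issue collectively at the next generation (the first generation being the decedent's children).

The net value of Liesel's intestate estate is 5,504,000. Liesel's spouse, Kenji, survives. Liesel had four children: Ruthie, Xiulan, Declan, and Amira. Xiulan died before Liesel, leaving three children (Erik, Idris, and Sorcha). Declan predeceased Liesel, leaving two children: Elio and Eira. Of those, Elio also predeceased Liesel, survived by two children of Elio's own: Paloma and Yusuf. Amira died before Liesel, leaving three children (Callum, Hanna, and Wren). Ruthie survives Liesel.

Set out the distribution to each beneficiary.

Kenji: 1,376,000; Ruthie: 1,032,000; Erik: 387,000; Idris: 387,000; Sorcha: 387,000; Paloma: 193,500; Yusuf: 193,500; Eira: 387,000; Callum: 387,000; Hanna: 387,000; Wren: 387,000

Kenji takes one-quarter of 5,504,000 = 1,376,000. The remaining 4,128,000 passes to the descendants.
The descendants' portion (4,128,000) is divided at the children's generation into 4 shares of 1,032,000. Ruthie takes 1,032,000. The 3 shares of the deceased (Xiulan, Declan, and Amira) are combined into a pool of 3,096,000.
That pool (3,096,000) is divided at the grandchildren's generation into 8 shares of 387,000. Erik, Idris, Sorcha, Eira, Callum, Hanna, and Wren each take 387,000. The remaining share for the deceased Elio (387,000) is carried to the next generation.
That pool (387,000) is divided at the great-grandchildren's generation equally among Paloma and Yusuf: 193,500 each.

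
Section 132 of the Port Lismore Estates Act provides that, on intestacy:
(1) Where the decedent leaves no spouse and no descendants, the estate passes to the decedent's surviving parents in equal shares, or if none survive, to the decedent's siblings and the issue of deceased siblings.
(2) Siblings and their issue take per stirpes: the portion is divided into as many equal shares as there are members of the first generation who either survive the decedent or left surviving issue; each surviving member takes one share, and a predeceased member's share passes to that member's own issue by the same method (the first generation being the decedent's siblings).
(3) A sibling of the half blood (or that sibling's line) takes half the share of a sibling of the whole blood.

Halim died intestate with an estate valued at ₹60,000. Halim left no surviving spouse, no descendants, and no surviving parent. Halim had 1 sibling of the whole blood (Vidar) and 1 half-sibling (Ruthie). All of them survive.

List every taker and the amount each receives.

The entire ₹60,000 passes to the siblings and their issue.
Counting each half-blood sibling's line as half a unit, there are 3/2 units in ₹60,000, so one unit is ₹40,000. Whole-blood lines (Vidar) take ₹40,000 each; half-blood lines (Ruthie) take ₹20,000 each.

Vidar: ₹40,000; Ruthie: ₹20,000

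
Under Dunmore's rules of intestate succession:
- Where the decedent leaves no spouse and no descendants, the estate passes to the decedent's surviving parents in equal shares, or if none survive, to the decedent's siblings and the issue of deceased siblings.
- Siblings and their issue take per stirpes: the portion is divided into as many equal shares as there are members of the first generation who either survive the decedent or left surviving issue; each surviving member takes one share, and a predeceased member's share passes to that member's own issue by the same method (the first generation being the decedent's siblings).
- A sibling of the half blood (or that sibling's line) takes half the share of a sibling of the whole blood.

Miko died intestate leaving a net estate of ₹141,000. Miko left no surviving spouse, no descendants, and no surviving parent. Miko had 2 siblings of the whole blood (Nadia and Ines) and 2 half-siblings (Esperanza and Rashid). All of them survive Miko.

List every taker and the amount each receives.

Esperanza: ₹23,500; Nadia: ₹47,000; Rashid: ₹23,500; Ines: ₹47,000

The entire ₹141,000 passes to the siblings and their issue.
Counting each half-blood sibling's line as half a unit, there are 3 units in ₹141,000, so one unit is ₹47,000. Whole-blood lines (Nadia and Ines) take ₹47,000 each; half-blood lines (Esperanza and Rashid) take ₹23,500 each.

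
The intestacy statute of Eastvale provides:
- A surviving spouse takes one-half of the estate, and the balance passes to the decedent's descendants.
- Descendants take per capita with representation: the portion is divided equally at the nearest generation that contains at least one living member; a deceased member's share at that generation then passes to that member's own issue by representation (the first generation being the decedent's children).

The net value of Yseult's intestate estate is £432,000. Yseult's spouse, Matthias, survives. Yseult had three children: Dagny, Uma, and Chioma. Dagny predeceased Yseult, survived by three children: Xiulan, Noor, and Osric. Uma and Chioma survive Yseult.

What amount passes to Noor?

Noor receives £24,000.

Matthias takes one-half of £432,000 = £216,000. The remaining £216,000 passes to the descendants.
The descendants' portion (£216,000) is divided into 3 shares of £72,000: Uma and Chioma each take £72,000; Dagny's £72,000 share passes to Dagny's issue.
Dagny's share (£72,000) is divided into 3 shares of £24,000: Xiulan, Noor, and Osric each take £24,000.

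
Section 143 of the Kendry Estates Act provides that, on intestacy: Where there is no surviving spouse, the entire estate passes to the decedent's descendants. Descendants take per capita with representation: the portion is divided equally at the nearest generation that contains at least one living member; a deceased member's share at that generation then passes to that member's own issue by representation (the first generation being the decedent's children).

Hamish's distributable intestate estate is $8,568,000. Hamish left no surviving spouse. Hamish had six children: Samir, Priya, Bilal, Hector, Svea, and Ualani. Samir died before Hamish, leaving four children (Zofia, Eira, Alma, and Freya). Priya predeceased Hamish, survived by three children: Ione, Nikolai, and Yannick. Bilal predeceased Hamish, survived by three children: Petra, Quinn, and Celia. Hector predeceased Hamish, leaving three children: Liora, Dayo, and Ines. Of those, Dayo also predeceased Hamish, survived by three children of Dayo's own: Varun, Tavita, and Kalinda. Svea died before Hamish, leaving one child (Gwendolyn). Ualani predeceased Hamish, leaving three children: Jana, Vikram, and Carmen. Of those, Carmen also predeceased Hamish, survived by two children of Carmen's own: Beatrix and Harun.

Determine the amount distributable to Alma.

Alma receives $504,000.

The entire $8,568,000 passes to the descendants.
No child survives, so the initial division is made at the grandchildren's generation.
That amount ($8,568,000) is divided into 17 shares of $504,000: Zofia, Eira, Alma, Freya, Ione, Nikolai, Yannick, Petra, Quinn, Celia, Liora, Ines, Gwendolyn, Jana, and Vikram each take $504,000; Dayo's $504,000 share passes to Dayo's issue; Carmen's $504,000 share passes to Carmen's issue.
Dayo's share ($504,000) is divided into 3 shares of $168,000: Varun, Tavita, and Kalinda each take $168,000.
Carmen's share ($504,000) is divided into 2 shares of $252,000: Beatrix and Harun each take $252,000.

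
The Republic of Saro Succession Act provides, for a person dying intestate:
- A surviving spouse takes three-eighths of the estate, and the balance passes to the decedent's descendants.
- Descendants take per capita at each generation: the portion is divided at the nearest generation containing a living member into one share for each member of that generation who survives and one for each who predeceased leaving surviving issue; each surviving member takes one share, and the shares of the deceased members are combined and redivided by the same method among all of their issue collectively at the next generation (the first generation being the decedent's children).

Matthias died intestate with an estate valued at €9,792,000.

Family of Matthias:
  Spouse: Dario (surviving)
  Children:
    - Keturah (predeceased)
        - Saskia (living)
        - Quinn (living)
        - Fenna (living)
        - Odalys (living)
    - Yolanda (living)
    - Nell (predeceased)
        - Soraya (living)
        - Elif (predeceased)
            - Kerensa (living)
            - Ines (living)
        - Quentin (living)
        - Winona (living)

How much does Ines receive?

Ines receives €255,000.

Dario takes three-eighths of €9,792,000 = €3,672,000. The remaining €6,120,000 passes to the descendants.
The descendants' portion (€6,120,000) is divided at the children's generation into 3 shares of €2,040,000. Yolanda takes €2,040,000. The 2 shares of the deceased (Keturah and Nell) are combined into a pool of €4,080,000.
That pool (€4,080,000) is divided at the grandchildren's generation into 8 shares of €510,000. Saskia, Quinn, Fenna, Odalys, Soraya, Quentin, and Winona each take €510,000. The remaining share for the deceased Elif (€510,000) is carried to the next generation.
That pool (€510,000) is divided at the great-grandchildren's generation equally among Kerensa and Ines: €255,000 each.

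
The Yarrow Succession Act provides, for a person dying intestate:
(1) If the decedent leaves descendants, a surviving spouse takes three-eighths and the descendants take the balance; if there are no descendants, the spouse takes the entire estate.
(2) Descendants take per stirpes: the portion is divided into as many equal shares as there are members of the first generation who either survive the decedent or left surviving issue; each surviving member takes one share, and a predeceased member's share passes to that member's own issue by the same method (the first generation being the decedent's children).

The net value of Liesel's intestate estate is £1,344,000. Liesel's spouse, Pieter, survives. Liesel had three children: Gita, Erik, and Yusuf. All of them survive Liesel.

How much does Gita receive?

Pieter takes three-eighths of £1,344,000 = £504,000. The remaining £840,000 passes to the descendants.
The descendants' portion (£840,000) is divided into 3 shares of £280,000: Gita, Erik, and Yusuf each take £280,000.

Gita receives £280,000.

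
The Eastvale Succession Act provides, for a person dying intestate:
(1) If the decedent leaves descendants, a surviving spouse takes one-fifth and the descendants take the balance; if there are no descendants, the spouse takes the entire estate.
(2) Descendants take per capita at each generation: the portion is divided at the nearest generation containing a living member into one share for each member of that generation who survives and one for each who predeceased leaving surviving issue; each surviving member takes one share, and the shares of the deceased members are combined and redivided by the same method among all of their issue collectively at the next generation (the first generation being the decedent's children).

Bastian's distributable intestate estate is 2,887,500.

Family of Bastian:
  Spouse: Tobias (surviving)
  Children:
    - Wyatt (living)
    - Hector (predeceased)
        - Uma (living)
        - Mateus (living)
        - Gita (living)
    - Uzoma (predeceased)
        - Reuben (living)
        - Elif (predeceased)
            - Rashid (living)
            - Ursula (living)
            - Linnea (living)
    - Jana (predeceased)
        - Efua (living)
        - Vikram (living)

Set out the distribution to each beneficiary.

Tobias: 577,500; Wyatt: 577,500; Uma: 247,500; Mateus: 247,500; Gita: 247,500; Reuben: 247,500; Rashid: 82,500; Ursula: 82,500; Linnea: 82,500; Efua: 247,500; Vikram: 247,500

Tobias takes one-fifth of 2,887,500 = 577,500. The remaining 2,310,000 passes to the descendants.
The descendants' portion (2,310,000) is divided at the children's generation into 4 shares of 577,500. Wyatt takes 577,500. The 3 shares of the deceased (Hector, Uzoma, and Jana) are combined into a pool of 1,732,500.
That pool (1,732,500) is divided at the grandchildren's generation into 7 shares of 247,500. Uma, Mateus, Gita, Reuben, Efua, and Vikram each take 247,500. The remaining share for the deceased Elif (247,500) is carried to the next generation.
That pool (247,500) is divided at the great-grandchildren's generation equally among Rashid, Ursula, and Linnea: 82,500 each.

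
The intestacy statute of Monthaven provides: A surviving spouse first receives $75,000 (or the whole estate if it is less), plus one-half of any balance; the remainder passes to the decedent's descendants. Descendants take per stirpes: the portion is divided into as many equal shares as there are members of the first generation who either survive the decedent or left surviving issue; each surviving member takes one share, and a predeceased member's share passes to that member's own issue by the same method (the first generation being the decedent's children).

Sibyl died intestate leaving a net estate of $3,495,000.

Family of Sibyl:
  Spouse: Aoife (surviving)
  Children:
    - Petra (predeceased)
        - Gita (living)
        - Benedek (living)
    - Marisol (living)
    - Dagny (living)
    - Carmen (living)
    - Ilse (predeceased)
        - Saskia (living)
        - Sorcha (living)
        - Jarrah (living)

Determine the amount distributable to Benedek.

Benedek receives $171,000.

Aoife first takes $75,000, leaving a balance of $3,420,000. Aoife then takes one-half of the balance ($1,710,000), for a total of $1,785,000. The remaining $1,710,000 passes to the descendants.
The descendants' portion ($1,710,000) is divided into 5 shares of $342,000: Marisol, Dagny, and Carmen each take $342,000; Petra's $342,000 share passes to Petra's issue; Ilse's $342,000 share passes to Ilse's issue.
Petra's share ($342,000) is divided into 2 shares of $171,000: Gita and Benedek each take $171,000.
Ilse's share ($342,000) is divided into 3 shares of $114,000: Saskia, Sorcha, and Jarrah each take $114,000.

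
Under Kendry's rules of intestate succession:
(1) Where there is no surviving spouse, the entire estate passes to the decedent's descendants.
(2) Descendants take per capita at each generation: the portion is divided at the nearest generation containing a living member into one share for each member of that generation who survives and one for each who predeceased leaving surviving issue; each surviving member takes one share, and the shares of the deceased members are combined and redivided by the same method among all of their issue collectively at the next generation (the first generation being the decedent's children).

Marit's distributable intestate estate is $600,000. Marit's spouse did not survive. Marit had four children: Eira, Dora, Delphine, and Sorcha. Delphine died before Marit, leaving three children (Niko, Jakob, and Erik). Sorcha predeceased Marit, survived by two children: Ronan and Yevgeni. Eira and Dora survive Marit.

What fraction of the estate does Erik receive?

Erik receives 1/10 of the estate.

The entire $600,000 passes to the descendants.
That amount ($600,000) is divided at the children's generation into 4 shares of $150,000. Eira and Dora each take $150,000. The 2 shares of the deceased (Delphine and Sorcha) are combined into a pool of $300,000.
That pool ($300,000) is divided at the grandchildren's generation equally among Niko, Jakob, Erik, Ronan, and Yevgeni: $60,000 each.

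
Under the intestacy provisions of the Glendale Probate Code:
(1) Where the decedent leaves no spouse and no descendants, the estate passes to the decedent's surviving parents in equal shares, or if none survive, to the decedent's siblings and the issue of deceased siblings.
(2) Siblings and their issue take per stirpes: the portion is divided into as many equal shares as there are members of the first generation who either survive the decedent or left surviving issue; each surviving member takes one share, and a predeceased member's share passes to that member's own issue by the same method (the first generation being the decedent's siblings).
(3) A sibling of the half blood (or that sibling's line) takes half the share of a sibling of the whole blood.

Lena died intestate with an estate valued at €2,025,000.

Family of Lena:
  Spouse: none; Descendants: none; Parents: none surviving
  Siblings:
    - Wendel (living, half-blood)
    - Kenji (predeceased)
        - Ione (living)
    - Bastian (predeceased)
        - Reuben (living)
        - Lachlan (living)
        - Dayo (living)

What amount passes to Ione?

Ione receives €810,000.

The entire €2,025,000 passes to the siblings and their issue.
Counting each half-blood sibling's line as half a unit, there are 5/2 units in €2,025,000, so one unit is €810,000. Whole-blood lines (Kenji and Bastian) take €810,000 each; half-blood lines (Wendel) take €405,000 each.
Kenji's share (€810,000) passes entirely to Ione.
Bastian's share (€810,000) is divided into 3 shares of €270,000: Reuben, Lachlan, and Dayo each take €270,000.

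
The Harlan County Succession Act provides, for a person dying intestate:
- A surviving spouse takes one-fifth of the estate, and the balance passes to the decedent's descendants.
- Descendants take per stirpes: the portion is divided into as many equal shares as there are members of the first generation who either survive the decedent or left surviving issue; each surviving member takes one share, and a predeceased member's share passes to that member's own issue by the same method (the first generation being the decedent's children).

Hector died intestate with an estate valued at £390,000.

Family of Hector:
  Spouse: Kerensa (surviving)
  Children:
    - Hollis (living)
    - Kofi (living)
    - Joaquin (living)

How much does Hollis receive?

Hollis receives £104,000.

Kerensa takes one-fifth of £390,000 = £78,000. The remaining £312,000 passes to the descendants.
The descendants' portion (£312,000) is divided into 3 shares of £104,000: Hollis, Kofi, and Joaquin each take £104,000.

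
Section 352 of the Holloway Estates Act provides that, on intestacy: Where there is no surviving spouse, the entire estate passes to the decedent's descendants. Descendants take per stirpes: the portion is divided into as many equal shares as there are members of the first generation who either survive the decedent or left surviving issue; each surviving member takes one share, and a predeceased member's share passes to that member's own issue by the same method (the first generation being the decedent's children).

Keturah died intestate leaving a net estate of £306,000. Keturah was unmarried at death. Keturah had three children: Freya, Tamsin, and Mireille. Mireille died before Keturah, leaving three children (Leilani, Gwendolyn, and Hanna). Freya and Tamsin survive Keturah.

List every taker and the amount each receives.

The entire £306,000 passes to the descendants.
That amount (£306,000) is divided into 3 shares of £102,000: Freya and Tamsin each take £102,000; Mireille's £102,000 share passes to Mireille's issue.
Mireille's share (£102,000) is divided into 3 shares of £34,000: Leilani, Gwendolyn, and Hanna each take £34,000.

Freya: £102,000; Tamsin: £102,000; Leilani: £34,000; Gwendolyn: £34,000; Hanna: £34,000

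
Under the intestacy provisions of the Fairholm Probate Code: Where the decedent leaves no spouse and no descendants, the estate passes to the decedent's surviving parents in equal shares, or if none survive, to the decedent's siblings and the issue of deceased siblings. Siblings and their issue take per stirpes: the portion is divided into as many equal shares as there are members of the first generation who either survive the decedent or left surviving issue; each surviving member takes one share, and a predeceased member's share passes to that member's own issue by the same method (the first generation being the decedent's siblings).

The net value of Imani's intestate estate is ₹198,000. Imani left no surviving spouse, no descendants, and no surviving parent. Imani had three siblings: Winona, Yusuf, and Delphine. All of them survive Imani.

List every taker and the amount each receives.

Winona: ₹66,000; Yusuf: ₹66,000; Delphine: ₹66,000

The entire ₹198,000 passes to the siblings and their issue.
That amount (₹198,000) is divided into 3 shares of ₹66,000: Winona, Yusuf, and Delphine each take ₹66,000.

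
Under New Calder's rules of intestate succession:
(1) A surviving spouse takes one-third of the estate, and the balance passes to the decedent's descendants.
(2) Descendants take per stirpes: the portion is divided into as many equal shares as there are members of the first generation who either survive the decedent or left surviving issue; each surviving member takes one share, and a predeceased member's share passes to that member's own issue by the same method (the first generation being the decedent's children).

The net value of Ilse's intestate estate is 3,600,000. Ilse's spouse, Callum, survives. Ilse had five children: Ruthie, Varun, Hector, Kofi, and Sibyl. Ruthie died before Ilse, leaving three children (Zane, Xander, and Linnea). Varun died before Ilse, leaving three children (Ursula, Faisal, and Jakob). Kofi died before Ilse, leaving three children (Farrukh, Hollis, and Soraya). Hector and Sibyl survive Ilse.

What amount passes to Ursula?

Callum takes one-third of 3,600,000 = 1,200,000. The remaining 2,400,000 passes to the descendants.
The descendants' portion (2,400,000) is divided into 5 shares of 480,000: Hector and Sibyl each take 480,000; Ruthie's 480,000 share passes to Ruthie's issue; Varun's 480,000 share passes to Varun's issue; Kofi's 480,000 share passes to Kofi's issue.
Ruthie's share (480,000) is divided into 3 shares of 160,000: Zane, Xander, and Linnea each take 160,000.
Varun's share (480,000) is divided into 3 shares of 160,000: Ursula, Faisal, and Jakob each take 160,000.
Kofi's share (480,000) is divided into 3 shares of 160,000: Farrukh, Hollis, and Soraya each take 160,000.

Ursula receives 160,000.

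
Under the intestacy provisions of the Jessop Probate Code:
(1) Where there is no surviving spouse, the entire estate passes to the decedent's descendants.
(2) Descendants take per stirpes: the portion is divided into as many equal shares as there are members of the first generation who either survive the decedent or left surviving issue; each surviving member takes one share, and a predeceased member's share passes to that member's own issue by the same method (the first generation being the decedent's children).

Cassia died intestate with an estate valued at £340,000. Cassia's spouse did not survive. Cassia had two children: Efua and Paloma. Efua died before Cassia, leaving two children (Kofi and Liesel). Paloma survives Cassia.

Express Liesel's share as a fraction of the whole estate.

Liesel receives 1/4 of the estate.

The entire £340,000 passes to the descendants.
That amount (£340,000) is divided into 2 shares of £170,000: Paloma takes £170,000; Efua's £170,000 share passes to Efua's issue.
Efua's share (£170,000) is divided into 2 shares of £85,000: Kofi and Liesel each take £85,000.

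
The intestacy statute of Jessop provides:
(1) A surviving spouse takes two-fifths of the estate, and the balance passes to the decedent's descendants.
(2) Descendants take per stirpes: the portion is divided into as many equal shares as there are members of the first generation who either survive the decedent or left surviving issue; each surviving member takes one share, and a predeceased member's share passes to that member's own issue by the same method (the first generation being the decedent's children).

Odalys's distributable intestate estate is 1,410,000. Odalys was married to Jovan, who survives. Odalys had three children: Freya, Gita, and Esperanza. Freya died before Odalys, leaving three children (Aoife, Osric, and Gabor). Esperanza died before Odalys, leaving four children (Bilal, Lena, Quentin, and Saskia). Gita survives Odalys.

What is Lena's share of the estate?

Lena receives 70,500.

Jovan takes two-fifths of 1,410,000 = 564,000. The remaining 846,000 passes to the descendants.
The descendants' portion (846,000) is divided into 3 shares of 282,000: Gita takes 282,000; Freya's 282,000 share passes to Freya's issue; Esperanza's 282,000 share passes to Esperanza's issue.
Freya's share (282,000) is divided into 3 shares of 94,000: Aoife, Osric, and Gabor each take 94,000.
Esperanza's share (282,000) is divided into 4 shares of 70,500: Bilal, Lena, Quentin, and Saskia each take 70,500.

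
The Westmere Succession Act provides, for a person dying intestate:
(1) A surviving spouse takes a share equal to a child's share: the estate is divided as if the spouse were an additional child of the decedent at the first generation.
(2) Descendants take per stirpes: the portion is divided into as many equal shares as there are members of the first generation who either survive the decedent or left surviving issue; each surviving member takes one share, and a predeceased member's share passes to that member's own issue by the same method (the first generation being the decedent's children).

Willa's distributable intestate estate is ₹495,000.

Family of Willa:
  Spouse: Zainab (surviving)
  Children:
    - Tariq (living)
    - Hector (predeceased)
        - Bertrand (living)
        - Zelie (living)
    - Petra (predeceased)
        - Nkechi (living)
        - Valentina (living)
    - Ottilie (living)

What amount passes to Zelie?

The spouse counts as an additional share at the children's level, so there are 5 primary shares of ₹99,000. Zainab takes one such share (₹99,000).
The children's combined portion (₹396,000) is divided into 4 shares of ₹99,000: Tariq and Ottilie each take ₹99,000; Hector's ₹99,000 share passes to Hector's issue; Petra's ₹99,000 share passes to Petra's issue.
Hector's share (₹99,000) is divided into 2 shares of ₹49,500: Bertrand and Zelie each take ₹49,500.
Petra's share (₹99,000) is divided into 2 shares of ₹49,500: Nkechi and Valentina each take ₹49,500.

Zelie receives ₹49,500.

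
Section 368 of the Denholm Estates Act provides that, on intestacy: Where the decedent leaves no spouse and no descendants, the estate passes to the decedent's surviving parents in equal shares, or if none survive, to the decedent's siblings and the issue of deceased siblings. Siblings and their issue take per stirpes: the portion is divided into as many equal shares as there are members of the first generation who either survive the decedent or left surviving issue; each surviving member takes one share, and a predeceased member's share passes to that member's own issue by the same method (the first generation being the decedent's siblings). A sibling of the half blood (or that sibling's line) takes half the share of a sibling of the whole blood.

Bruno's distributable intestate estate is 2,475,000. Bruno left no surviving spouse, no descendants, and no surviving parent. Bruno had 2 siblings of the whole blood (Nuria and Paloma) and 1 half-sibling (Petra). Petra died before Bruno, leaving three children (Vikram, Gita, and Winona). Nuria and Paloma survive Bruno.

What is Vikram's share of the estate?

The entire 2,475,000 passes to the siblings and their issue.
Counting each half-blood sibling's line as half a unit, there are 5/2 units in 2,475,000, so one unit is 990,000. Whole-blood lines (Nuria and Paloma) take 990,000 each; half-blood lines (Petra) take 495,000 each.
Petra's share (495,000) is divided into 3 shares of 165,000: Vikram, Gita, and Winona each take 165,000.

Vikram receives 165,000.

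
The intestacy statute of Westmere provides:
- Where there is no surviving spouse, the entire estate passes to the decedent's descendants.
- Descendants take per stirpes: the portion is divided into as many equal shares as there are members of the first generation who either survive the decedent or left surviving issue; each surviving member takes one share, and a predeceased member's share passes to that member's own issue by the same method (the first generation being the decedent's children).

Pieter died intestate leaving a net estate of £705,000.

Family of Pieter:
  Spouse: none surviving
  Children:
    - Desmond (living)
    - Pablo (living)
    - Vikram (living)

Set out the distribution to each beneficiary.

Desmond: £235,000; Pablo: £235,000; Vikram: £235,000

The entire £705,000 passes to the descendants.
That amount (£705,000) is divided into 3 shares of £235,000: Desmond, Pablo, and Vikram each take £235,000.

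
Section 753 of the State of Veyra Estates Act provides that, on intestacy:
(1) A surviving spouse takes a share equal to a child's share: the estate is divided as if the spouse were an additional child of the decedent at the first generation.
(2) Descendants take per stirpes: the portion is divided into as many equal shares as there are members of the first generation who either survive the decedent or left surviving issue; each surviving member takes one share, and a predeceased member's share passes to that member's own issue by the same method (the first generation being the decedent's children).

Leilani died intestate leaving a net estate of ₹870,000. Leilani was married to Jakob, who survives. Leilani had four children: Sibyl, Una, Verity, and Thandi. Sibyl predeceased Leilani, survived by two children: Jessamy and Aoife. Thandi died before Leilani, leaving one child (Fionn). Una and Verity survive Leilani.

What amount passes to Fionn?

The spouse counts as an additional share at the children's level, so there are 5 primary shares of ₹174,000. Jakob takes one such share (₹174,000).
The children's combined portion (₹696,000) is divided into 4 shares of ₹174,000: Una and Verity each take ₹174,000; Sibyl's ₹174,000 share passes to Sibyl's issue; Thandi's ₹174,000 share passes to Thandi's issue.
Sibyl's share (₹174,000) is divided into 2 shares of ₹87,000: Jessamy and Aoife each take ₹87,000.
Thandi's share (₹174,000) passes entirely to Fionn.

Fionn receives ₹174,000.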